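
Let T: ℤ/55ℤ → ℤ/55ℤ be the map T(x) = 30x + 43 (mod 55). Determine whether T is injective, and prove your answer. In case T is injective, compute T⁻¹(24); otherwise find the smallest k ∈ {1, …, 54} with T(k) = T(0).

11

We have gcd(30, 55) = 5 > 1. Taking s = 0 and t = 11: T(0) = 43 and T(11) = 30·11 + 43 = 373 ≡ 43 (mod 55).
So T(0) = T(11) while 0 ≠ 11, hence T is not injective.
Since T is not injective, we find the least positive k with T(k) = T(0): this means 30k ≡ 0 (mod 55), i.e. 55 ∣ 30k. Since gcd(30, 55) = 5, dividing through by 5 this holds exactly when 11 ∣ 6k, and as gcd(6, 11) = 1, exactly when 11 ∣ k.
The smallest positive such k is 11.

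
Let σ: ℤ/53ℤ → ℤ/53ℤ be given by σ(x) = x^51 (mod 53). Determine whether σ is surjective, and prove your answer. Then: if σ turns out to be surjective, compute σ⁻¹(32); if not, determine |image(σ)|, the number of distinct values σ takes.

5

Since 53 is prime, the nonzero elements of ℤ/53ℤ form a cyclic group of order 52.
As gcd(51, 52) = 1, raising to the 51st power is a bijection on this group: if a^51 ≡ b^51 then (ab^{−1})^51 = 1, and the only element of order dividing gcd(51, 52) = 1 is 1, so a = b.
With σ(0) = 0 this makes σ injective on all of ℤ/53ℤ, hence bijective (finite equal-size domain and codomain). In particular σ is surjective.
Since σ is surjective, we find the preimage of 32. The inverse of x ↦ x^51 on (ℤ/53ℤ)^× is x ↦ x^51, because 51·51 = 2601 = 50·52 + 1 ≡ 1 (mod 52) and x^{52} = 1 for x ≠ 0 (Fermat). So σ⁻¹(32) = 32^51 mod 53.
Repeated squaring mod 53: 32^1 ≡ 32, 32^2 ≡ 32² = 1024 ≡ 17, 32^4 ≡ 17² = 289 ≡ 24, 32^8 ≡ 24² = 576 ≡ 46, 32^16 ≡ 46² = 2116 ≡ 49, 32^32 ≡ 49² = 2401 ≡ 16. Since 51 = 32 + 16 + 2 + 1, 32^51 ≡ 16·49·17·32: 16·49 = 784 ≡ 42, then 42·17 = 714 ≡ 25, then 25·32 = 800 ≡ 5. So 32^51 ≡ 5 (mod 53).
Hence σ⁻¹(32) = 5.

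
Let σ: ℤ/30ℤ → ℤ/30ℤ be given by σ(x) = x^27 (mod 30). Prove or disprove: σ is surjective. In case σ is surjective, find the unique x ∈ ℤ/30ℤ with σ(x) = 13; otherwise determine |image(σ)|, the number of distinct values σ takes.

Computing x^27 mod 30 for each x (by repeated squaring, reducing mod 30 at every step), the values σ(0), σ(1), …, σ(29) are: 0, 1, 8, 27, 4, 5, 6, 13, 2, 9, 10, 11, 18, 7, 14, 15, 16, 23, 12, 19, 20, 21, 28, 17, 24, 25, 26, 3, 22, 29.
Every element of ℤ/30ℤ appears exactly once in this list, so σ is a bijection, and in particular surjective.
Since σ is surjective, we read off the preimage of 13 from the same table: σ(7) = 13, so σ⁻¹(13) = 7.

7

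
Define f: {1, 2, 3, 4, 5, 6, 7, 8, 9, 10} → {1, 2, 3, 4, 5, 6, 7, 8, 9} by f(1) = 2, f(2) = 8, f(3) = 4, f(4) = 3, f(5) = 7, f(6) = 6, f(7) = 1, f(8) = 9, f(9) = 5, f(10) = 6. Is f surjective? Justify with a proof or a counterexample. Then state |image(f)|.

Every element of the codomain has a preimage: 1 = f(7), 2 = f(1), 3 = f(4), 4 = f(3), 5 = f(9), 6 = f(6), 7 = f(5), 8 = f(2), 9 = f(8).
Therefore f is surjective.
The image of f is {1, 2, 3, 4, 5, 6, 7, 8, 9}, which has 9 elements.

9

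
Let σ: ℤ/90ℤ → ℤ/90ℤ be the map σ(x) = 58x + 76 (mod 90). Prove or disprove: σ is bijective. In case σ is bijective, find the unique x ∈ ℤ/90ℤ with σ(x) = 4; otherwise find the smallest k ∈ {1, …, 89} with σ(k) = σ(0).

Recall: σ is injective when σ(a) = σ(b) forces a = b.
We have gcd(58, 90) = 2 > 1. Taking a = 0 and b = 45: σ(0) = 76 and σ(45) = 58·45 + 76 = 2686 ≡ 76 (mod 90).
So σ(0) = σ(45) while 0 ≠ 45, therefore σ is not injective, hence not bijective.
Since σ is not bijective, we find the least positive k with σ(k) = σ(0): this means 58k ≡ 0 (mod 90), i.e. 90 ∣ 58k. Since gcd(58, 90) = 2, dividing through by 2 this holds exactly when 45 ∣ 29k, and as gcd(29, 45) = 1, exactly when 45 ∣ k.
The smallest positive such k is 45.

45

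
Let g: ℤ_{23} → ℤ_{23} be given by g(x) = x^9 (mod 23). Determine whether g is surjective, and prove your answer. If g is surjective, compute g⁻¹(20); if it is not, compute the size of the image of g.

10

Since 23 is prime, the nonzero elements of ℤ_{23} form a cyclic group of order 22.
As gcd(9, 22) = 1, raising to the 9th power is a bijection on this group: if u^9 ≡ v^9 then (uv^{−1})^9 = 1, and the only element of order dividing gcd(9, 22) = 1 is 1, so u = v.
With g(0) = 0 this makes g injective on all of ℤ_{23}, hence bijective (finite equal-size domain and codomain). In particular g is surjective.
Since g is surjective, we find the preimage of 20. The inverse of x ↦ x^9 on (ℤ_{23})^× is x ↦ x^5, because 9·5 = 45 = 2·22 + 1 ≡ 1 (mod 22) and x^{22} = 1 for x ≠ 0 (Fermat). So g⁻¹(20) = 20^5 mod 23.
Repeated squaring mod 23: 20^1 ≡ 20, 20^2 ≡ 20² = 400 ≡ 9, 20^4 ≡ 9² = 81 ≡ 12. Since 5 = 4 + 1, 20^5 ≡ 12·20: 12·20 = 240 ≡ 10. So 20^5 ≡ 10 (mod 23).
Hence g⁻¹(20) = 10.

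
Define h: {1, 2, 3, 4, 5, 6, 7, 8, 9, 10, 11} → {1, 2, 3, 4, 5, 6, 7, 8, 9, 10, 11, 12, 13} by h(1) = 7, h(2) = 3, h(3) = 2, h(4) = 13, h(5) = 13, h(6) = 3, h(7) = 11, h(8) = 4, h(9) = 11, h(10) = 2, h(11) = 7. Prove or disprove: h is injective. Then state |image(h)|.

h(4) = 13 = h(5) with 4 ≠ 5, so h is not injective.
The image of h is {2, 3, 4, 7, 11, 13}, which has 6 elements.

6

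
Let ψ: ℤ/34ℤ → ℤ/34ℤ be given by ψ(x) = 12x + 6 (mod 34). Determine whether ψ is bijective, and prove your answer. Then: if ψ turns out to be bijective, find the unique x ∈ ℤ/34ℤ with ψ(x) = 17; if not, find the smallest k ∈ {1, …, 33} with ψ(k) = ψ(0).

17

By definition, ψ is injective if ψ(s) = ψ(t) implies s = t.
We have gcd(12, 34) = 2 > 1. Taking s = 0 and t = 17: ψ(0) = 6 and ψ(17) = 12·17 + 6 = 210 ≡ 6 (mod 34).
So ψ(0) = ψ(17) while 0 ≠ 17, therefore ψ is not injective, hence not bijective.
Since ψ is not bijective, we find the least positive k with ψ(k) = ψ(0): this means 12k ≡ 0 (mod 34), i.e. 34 ∣ 12k. Since gcd(12, 34) = 2, dividing through by 2 this holds exactly when 17 ∣ 6k, and as gcd(6, 17) = 1, exactly when 17 ∣ k.
The smallest positive such k is 17.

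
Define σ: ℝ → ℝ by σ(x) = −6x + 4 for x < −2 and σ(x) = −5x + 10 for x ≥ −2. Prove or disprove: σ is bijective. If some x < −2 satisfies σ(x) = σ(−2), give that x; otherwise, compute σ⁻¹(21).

-8/3

Both pieces are strictly decreasing (slopes −6 and −5), so each is injective on its own interval.
The left piece maps (−∞, −2) onto (16, ∞); the right piece maps [−2, ∞) onto (−∞, 20].
These images overlap. In particular σ(−2) = 20 (right piece), and solving −6x + 4 = 20 on the left piece gives x = −8/3 < −2.
So σ(−8/3) = σ(−2) with −8/3 ≠ −2, and σ is not injective, hence not bijective. This x = −8/3 is the requested value below −2.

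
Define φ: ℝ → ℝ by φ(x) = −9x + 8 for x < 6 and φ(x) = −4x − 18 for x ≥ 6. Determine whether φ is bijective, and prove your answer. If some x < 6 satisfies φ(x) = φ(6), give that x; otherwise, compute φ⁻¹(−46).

Both pieces are strictly decreasing (slopes −9 and −4), so each is injective on its own interval.
The left piece maps (−∞, 6) onto (−46, ∞); the right piece maps [6, ∞) onto (−∞, −42].
These images overlap. In particular φ(6) = −42 (right piece), and solving −9x + 8 = −42 on the left piece gives x = 50/9 < 6.
So φ(50/9) = φ(6) with 50/9 ≠ 6, and φ is not injective, hence not bijective. This x = 50/9 is the requested value below 6.

50/9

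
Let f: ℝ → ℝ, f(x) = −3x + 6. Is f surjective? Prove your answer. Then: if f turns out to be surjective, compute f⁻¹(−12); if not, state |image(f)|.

6

For any y ∈ ℝ, x = (y − 6)/(−3) satisfies f(x) = y.
Thus f is surjective.
Since f is surjective, we compute f⁻¹(−12) = (−12 − 6)/(−3) = 6.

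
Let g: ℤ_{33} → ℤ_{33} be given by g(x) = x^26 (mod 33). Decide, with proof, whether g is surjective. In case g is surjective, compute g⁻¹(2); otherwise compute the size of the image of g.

12

g(4): Repeated squaring mod 33: 4^1 ≡ 4, 4^2 ≡ 4² = 16, 4^4 ≡ 16² = 256 ≡ 25, 4^8 ≡ 25² = 625 ≡ 31, 4^16 ≡ 31² = 961 ≡ 4. Since 26 = 16 + 8 + 2, 4^26 ≡ 4·31·16: 4·31 = 124 ≡ 25, then 25·16 = 400 ≡ 4. So 4^26 ≡ 4 (mod 33).
g(7): Repeated squaring mod 33: 7^1 ≡ 7, 7^2 ≡ 7² = 49 ≡ 16, 7^4 ≡ 16² = 256 ≡ 25, 7^8 ≡ 25² = 625 ≡ 31, 7^16 ≡ 31² = 961 ≡ 4. Since 26 = 16 + 8 + 2, 7^26 ≡ 4·31·16: 4·31 = 124 ≡ 25, then 25·16 = 400 ≡ 4. So 7^26 ≡ 4 (mod 33).
So g(4) = g(7) = 4 while 4 ≠ 7, hence g is not injective.
A non-injective map from the 33-element set ℤ_{33} to itself takes at most 32 distinct values, so it cannot be surjective. Thus g is not surjective.
Since g is not surjective, we determine |image(g)|. Computing x^26 mod 33 for each x (by repeated squaring, reducing mod 33 at every step), the values g(0), g(1), …, g(32) are: 0, 1, 31, 3, 4, 16, 27, 4, 25, 9, 1, 22, 12, 31, 25, 15, 16, 16, 15, 25, 31, 12, 22, 1, 9, 25, 4, 27, 16, 4, 3, 31, 1.
The distinct values are {0, 1, 3, 4, 9, 12, 15, 16, 22, 25, 27, 31}; there are 12 of them.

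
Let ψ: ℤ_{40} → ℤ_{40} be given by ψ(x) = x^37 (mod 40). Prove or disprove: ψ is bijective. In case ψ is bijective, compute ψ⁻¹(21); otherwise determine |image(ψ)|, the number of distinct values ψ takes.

25

ψ(0) = 0^37 = 0.
ψ(10): Repeated squaring mod 40: 10^1 ≡ 10, 10^2 ≡ 10² = 100 ≡ 20, 10^4 ≡ 20² = 400 ≡ 0, 10^8 ≡ 0² = 0, 10^16 ≡ 0² = 0, 10^32 ≡ 0² = 0. Since 37 = 32 + 4 + 1, 10^37 ≡ 0·0·10: 0·0 = 0, then 0·10 = 0. So 10^37 ≡ 0 (mod 40).
So ψ(0) = ψ(10) = 0 while 0 ≠ 10, therefore ψ is not injective, hence not bijective.
Since ψ is not bijective, we determine |image(ψ)|. Computing x^37 mod 40 for each x (by repeated squaring, reducing mod 40 at every step), the values ψ(0), ψ(1), …, ψ(39) are: 0, 1, 32, 3, 24, 5, 16, 7, 8, 9, 0, 11, 32, 13, 24, 15, 16, 17, 8, 19, 0, 21, 32, 23, 24, 25, 16, 27, 8, 29, 0, 31, 32, 33, 24, 35, 16, 37, 8, 39.
The distinct values are {0, 1, 3, 5, 7, 8, 9, 11, 13, 15, 16, 17, 19, 21, 23, 24, 25, 27, 29, 31, 32, 33, 35, 37, 39}; there are 25 of them.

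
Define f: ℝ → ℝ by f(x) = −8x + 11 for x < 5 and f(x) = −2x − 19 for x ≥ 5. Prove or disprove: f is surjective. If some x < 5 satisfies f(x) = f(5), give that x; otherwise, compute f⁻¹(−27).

Both pieces are strictly decreasing (slopes −8 and −2), so each is injective on its own interval.
The left piece maps (−∞, 5) onto (−29, ∞); the right piece maps [5, ∞) onto (−∞, −29].
These images together cover ℝ, so f is surjective.
Because the two images are disjoint, no x < 5 has f(x) = f(5), so we compute f⁻¹(−27): −27 lies in (−29, ∞), so solve −8x + 11 = −27: x = (−27 − 11)/(−8) = 19/4.

19/4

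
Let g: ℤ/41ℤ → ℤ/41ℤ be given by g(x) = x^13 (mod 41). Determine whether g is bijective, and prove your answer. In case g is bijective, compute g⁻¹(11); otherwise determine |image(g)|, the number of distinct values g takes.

Since 41 is prime, the nonzero elements of ℤ/41ℤ form a cyclic group of order 40.
As gcd(13, 40) = 1, raising to the 13th power is a bijection on this group: if x_1^13 ≡ x_2^13 then (x_1x_2^{−1})^13 = 1, and the only element of order dividing gcd(13, 40) = 1 is 1, so x_1 = x_2.
With g(0) = 0 this makes g injective on all of ℤ/41ℤ, hence bijective (finite equal-size domain and codomain). In particular g is bijective.
Since g is bijective, we find the preimage of 11. The inverse of x ↦ x^13 on (ℤ/41ℤ)^× is x ↦ x^37, because 13·37 = 481 = 12·40 + 1 ≡ 1 (mod 40) and x^{40} = 1 for x ≠ 0 (Fermat). So g⁻¹(11) = 11^37 mod 41.
Repeated squaring mod 41: 11^1 ≡ 11, 11^2 ≡ 11² = 121 ≡ 39, 11^4 ≡ 39² = 1521 ≡ 4, 11^8 ≡ 4² = 16, 11^16 ≡ 16² = 256 ≡ 10, 11^32 ≡ 10² = 100 ≡ 18. Since 37 = 32 + 4 + 1, 11^37 ≡ 18·4·11: 18·4 = 72 ≡ 31, then 31·11 = 341 ≡ 13. So 11^37 ≡ 13 (mod 41).
Hence g⁻¹(11) = 13.

13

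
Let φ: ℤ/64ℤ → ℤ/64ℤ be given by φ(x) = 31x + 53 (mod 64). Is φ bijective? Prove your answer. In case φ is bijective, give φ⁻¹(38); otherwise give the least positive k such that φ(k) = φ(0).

Suppose φ(u) = φ(v) in ℤ/64ℤ. Then 31u + 53 ≡ 31v + 53 (mod 64), thus 31(u − v) ≡ 0 (mod 64).
Since gcd(31, 64) = 1, 31 is invertible modulo 64, so u − v ≡ 0 (mod 64), i.e. u = v.
We now compute 31⁻¹ mod 64 explicitly. Euclid's algorithm: 64 = 2·31 + 2, 31 = 15·2 + 1; back-substituting gives 1 = 31·31 − 15·64, so 31⁻¹ ≡ 31 (mod 64).
Then y ↦ 31(y − 53) is a two-sided inverse to φ, so every y ∈ ℤ/64ℤ has a preimage.
So φ is bijective.
Since φ is bijective, we find φ⁻¹(38): we need 31x ≡ 38 − 53 ≡ 49 (mod 64). Using 31⁻¹ = 31: x ≡ 31·49 = 1519 = 23·64 + 47, so x = 47.
Check: φ(47) = 31·47 + 53 = 1510 = 23·64 + 38 ≡ 38 (mod 64).

47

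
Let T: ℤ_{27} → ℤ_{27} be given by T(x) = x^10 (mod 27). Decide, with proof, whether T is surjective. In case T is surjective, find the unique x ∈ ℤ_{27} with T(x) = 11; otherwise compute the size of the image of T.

10

T(0) = 0^10 = 0.
T(3): Repeated squaring mod 27: 3^1 ≡ 3, 3^2 ≡ 3² = 9, 3^4 ≡ 9² = 81 ≡ 0, 3^8 ≡ 0² = 0. Since 10 = 8 + 2, 3^10 ≡ 0·9: 0·9 = 0. So 3^10 ≡ 0 (mod 27).
So T(0) = T(3) = 0 while 0 ≠ 3, so T is not injective.
A non-injective map from the 27-element set ℤ_{27} to itself takes at most 26 distinct values, so it cannot be surjective. Hence T is not surjective.
Since T is not surjective, we determine |image(T)|. Computing x^10 mod 27 for each x (by repeated squaring, reducing mod 27 at every step), the values T(0), T(1), …, T(26) are: 0, 1, 25, 0, 4, 22, 0, 7, 19, 0, 10, 16, 0, 13, 13, 0, 16, 10, 0, 19, 7, 0, 22, 4, 0, 25, 1.
The distinct values are {0, 1, 4, 7, 10, 13, 16, 19, 22, 25}; there are 10 of them.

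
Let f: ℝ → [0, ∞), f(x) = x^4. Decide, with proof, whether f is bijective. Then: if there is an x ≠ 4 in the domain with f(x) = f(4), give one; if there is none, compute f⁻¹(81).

-4

f(4) = 256 = (−4)^4 = f(−4) (since 4 is even), with 4 ≠ −4. So f is not injective, hence not bijective.
For the follow-up, such an x exists: taking x = −4 ∈ ℝ gives f(−4) = 256 = f(4) with −4 ≠ 4.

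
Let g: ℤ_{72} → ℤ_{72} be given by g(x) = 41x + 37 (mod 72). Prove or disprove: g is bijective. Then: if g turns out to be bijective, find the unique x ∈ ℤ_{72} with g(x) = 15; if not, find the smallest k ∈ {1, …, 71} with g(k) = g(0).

10

If g(a) = g(b), then 41a ≡ 41b (mod 72). Because gcd(41, 72) = 1, we may cancel 41 to get a ≡ b (mod 72).
We now compute 41⁻¹ mod 72 explicitly. Euclid's algorithm: 72 = 1·41 + 31, 41 = 1·31 + 10, 31 = 3·10 + 1; back-substituting gives 1 = 65·41 − 37·72, so 41⁻¹ ≡ 65 (mod 72).
Then y ↦ 65(y − 37) is a two-sided inverse to g, so every y ∈ ℤ_{72} has a preimage.
So g is bijective.
Since g is bijective, we compute g⁻¹(15): solve 41x + 37 ≡ 15 (mod 72), i.e. 41x ≡ 50 (mod 72).
Multiplying by 41⁻¹ = 65 gives x ≡ 65·50 = 3250 = 45·72 + 10 ≡ 10 (mod 72).
Check: g(10) = 41·10 + 37 = 447 = 6·72 + 15 ≡ 15 (mod 72).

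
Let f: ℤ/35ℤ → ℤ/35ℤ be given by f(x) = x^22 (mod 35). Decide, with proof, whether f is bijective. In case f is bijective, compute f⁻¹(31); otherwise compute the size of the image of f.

12

f(1) = 1^22 = 1.
f(6): Repeated squaring mod 35: 6^1 ≡ 6, 6^2 ≡ 6² = 36 ≡ 1, 6^4 ≡ 1² = 1, 6^8 ≡ 1² = 1, 6^16 ≡ 1² = 1. Since 22 = 16 + 4 + 2, 6^22 ≡ 1·1·1: 1·1 = 1, then 1·1 = 1. So 6^22 ≡ 1 (mod 35).
So f(1) = f(6) = 1 while 1 ≠ 6, therefore f is not injective, hence not bijective.
Since f is not bijective, we determine |image(f)|. Computing x^22 mod 35 for each x (by repeated squaring, reducing mod 35 at every step), the values f(0), f(1), …, f(34) are: 0, 1, 9, 4, 11, 30, 1, 14, 29, 16, 25, 11, 9, 29, 21, 15, 16, 4, 4, 16, 15, 21, 29, 9, 11, 25, 16, 29, 14, 1, 30, 11, 4, 9, 1.
The distinct values are {0, 1, 4, 9, 11, 14, 15, 16, 21, 25, 29, 30}; there are 12 of them.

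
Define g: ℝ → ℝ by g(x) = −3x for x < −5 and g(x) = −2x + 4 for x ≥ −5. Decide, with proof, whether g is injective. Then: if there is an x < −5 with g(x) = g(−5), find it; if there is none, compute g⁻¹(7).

Both pieces are strictly decreasing (slopes −3 and −2), so each is injective on its own interval.
The left piece maps (−∞, −5) onto (15, ∞); the right piece maps [−5, ∞) onto (−∞, 14].
These images are disjoint, so no value is attained by both pieces. Therefore g is injective.
Because the two images are disjoint, no x < −5 has g(x) = g(−5), so we compute g⁻¹(7): 7 lies in (−∞, 14], so solve −2x + 4 = 7: x = (7 − 4)/(−2) = −3/2.

-3/2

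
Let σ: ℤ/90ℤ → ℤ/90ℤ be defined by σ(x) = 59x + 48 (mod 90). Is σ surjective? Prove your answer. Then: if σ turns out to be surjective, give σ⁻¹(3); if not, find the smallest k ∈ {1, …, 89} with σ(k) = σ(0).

Recall that σ is surjective if every y in the codomain equals σ(x) for some x in the domain.
Since gcd(59, 90) = 1, 59 is invertible modulo 90. Euclid's algorithm: 90 = 1·59 + 31, 59 = 1·31 + 28, 31 = 1·28 + 3, 28 = 9·3 + 1; back-substituting gives 1 = 29·59 − 19·90, so 59⁻¹ ≡ 29 (mod 90).
For any y ∈ ℤ/90ℤ, x = 29(y − 48) mod 90 satisfies σ(x) = 59·29(y − 48) + 48 ≡ y (since 59·29 ≡ 1 mod 90). So every y has a preimage.
Thus σ is surjective.
Since σ is surjective, we compute σ⁻¹(3): solve 59x + 48 ≡ 3 (mod 90), i.e. 59x ≡ 45 (mod 90).
Multiplying by 59⁻¹ = 29 gives x ≡ 29·45 = 1305 = 14·90 + 45 ≡ 45 (mod 90).
Check: σ(45) = 59·45 + 48 = 2703 = 30·90 + 3 ≡ 3 (mod 90).

45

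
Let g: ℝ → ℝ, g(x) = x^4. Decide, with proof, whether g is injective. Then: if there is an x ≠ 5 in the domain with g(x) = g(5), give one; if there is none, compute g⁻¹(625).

-5

g(5) = 625 = (−5)^4 = g(−5) (since 4 is even), with 5 ≠ −5. So g is not injective.
For the follow-up, such an x exists: taking x = −5 ∈ ℝ gives g(−5) = 625 = g(5) with −5 ≠ 5.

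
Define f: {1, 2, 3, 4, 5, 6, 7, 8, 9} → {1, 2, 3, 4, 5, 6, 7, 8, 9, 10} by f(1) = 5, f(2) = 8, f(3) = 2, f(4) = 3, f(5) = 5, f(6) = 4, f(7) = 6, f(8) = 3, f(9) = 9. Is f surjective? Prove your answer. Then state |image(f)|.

No element maps to 1, so f is not surjective.
The image of f is {2, 3, 4, 5, 6, 8, 9}, which has 7 elements.

7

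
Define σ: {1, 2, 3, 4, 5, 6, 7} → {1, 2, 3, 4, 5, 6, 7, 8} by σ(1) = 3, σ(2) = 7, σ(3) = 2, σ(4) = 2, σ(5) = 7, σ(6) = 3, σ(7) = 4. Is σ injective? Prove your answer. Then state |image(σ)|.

4

σ(3) = 2 = σ(4) with 3 ≠ 4, so σ is not injective.
The image of σ is {2, 3, 4, 7}, which has 4 elements.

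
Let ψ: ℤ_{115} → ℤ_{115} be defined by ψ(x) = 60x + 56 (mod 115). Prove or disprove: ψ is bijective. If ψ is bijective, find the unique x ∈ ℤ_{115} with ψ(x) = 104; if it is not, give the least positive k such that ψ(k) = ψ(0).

We have gcd(60, 115) = 5 > 1. Taking x_1 = 0 and x_2 = 23: ψ(0) = 56 and ψ(23) = 60·23 + 56 = 1436 ≡ 56 (mod 115).
So ψ(0) = ψ(23) while 0 ≠ 23, therefore ψ is not injective, hence not bijective.
Since ψ is not bijective, we find the least positive k with ψ(k) = ψ(0): this means 60k ≡ 0 (mod 115), i.e. 115 ∣ 60k. Since gcd(60, 115) = 5, dividing through by 5 this holds exactly when 23 ∣ 12k, and as gcd(12, 23) = 1, exactly when 23 ∣ k.
The smallest positive such k is 23.

23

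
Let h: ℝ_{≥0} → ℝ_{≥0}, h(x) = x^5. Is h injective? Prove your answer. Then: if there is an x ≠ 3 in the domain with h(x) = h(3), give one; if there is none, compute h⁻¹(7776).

6

On ℝ_{≥0}, x ↦ x^5 is strictly increasing, so h(a) = h(b) forces a = b. Therefore h is injective.
Since x ↦ x^5 is strictly increasing on ℝ_{≥0}, it is injective there, so no x ≠ 3 in the domain has h(x) = h(3). We therefore compute h⁻¹(7776) = 7776^{1/5} = 6 (indeed 6^5 = 7776).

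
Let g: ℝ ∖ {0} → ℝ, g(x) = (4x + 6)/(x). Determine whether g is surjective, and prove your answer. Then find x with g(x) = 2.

-3

If g(x) = 4, cross-multiplying gives 1(4x + 6) = 4(x), which simplifies to 6 = 0 — false.  So 4 has no preimage and g is not surjective.
Solving g(x) = 2: cross-multiplying gives 4x + 6 = 2(x), which rearranges to 2x = −6, so x = −3.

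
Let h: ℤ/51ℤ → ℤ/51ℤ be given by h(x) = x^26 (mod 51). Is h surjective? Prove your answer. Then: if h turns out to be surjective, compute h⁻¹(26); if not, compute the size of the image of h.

18

h(7): Repeated squaring mod 51: 7^1 ≡ 7, 7^2 ≡ 7² = 49, 7^4 ≡ 49² = 2401 ≡ 4, 7^8 ≡ 4² = 16, 7^16 ≡ 16² = 256 ≡ 1. Since 26 = 16 + 8 + 2, 7^26 ≡ 1·16·49: 1·16 = 16, then 16·49 = 784 ≡ 19. So 7^26 ≡ 19 (mod 51).
h(10): Repeated squaring mod 51: 10^1 ≡ 10, 10^2 ≡ 10² = 100 ≡ 49, 10^4 ≡ 49² = 2401 ≡ 4, 10^8 ≡ 4² = 16, 10^16 ≡ 16² = 256 ≡ 1. Since 26 = 16 + 8 + 2, 10^26 ≡ 1·16·49: 1·16 = 16, then 16·49 = 784 ≡ 19. So 10^26 ≡ 19 (mod 51).
So h(7) = h(10) = 19 while 7 ≠ 10, hence h is not injective.
A non-injective map from the 51-element set ℤ/51ℤ to itself takes at most 50 distinct values, so it cannot be surjective. Therefore h is not surjective.
Since h is not surjective, we determine |image(h)|. Computing x^26 mod 51 for each x (by repeated squaring, reducing mod 51 at every step), the values h(0), h(1), …, h(50) are: 0, 1, 4, 42, 16, 43, 15, 19, 13, 30, 19, 49, 9, 16, 25, 21, 1, 34, 18, 4, 25, 33, 43, 49, 36, 13, 13, 36, 49, 43, 33, 25, 4, 18, 34, 1, 21, 25, 16, 9, 49, 19, 30, 13, 19, 15, 43, 16, 42, 4, 1.
The distinct values are {0, 1, 4, 9, 13, 15, 16, 18, 19, 21, 25, 30, 33, 34, 36, 42, 43, 49}; there are 18 of them.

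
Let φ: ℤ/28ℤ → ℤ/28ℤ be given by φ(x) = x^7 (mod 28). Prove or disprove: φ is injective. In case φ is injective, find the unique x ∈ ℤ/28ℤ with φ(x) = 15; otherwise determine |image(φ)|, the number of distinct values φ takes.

21

φ(0) = 0^7 = 0.
φ(14): Repeated squaring mod 28: 14^1 ≡ 14, 14^2 ≡ 14² = 196 ≡ 0, 14^4 ≡ 0² = 0. Since 7 = 4 + 2 + 1, 14^7 ≡ 0·0·14: 0·0 = 0, then 0·14 = 0. So 14^7 ≡ 0 (mod 28).
So φ(0) = φ(14) = 0 while 0 ≠ 14, hence φ is not injective.
Since φ is not injective, we determine |image(φ)|. Computing x^7 mod 28 for each x (by repeated squaring, reducing mod 28 at every step), the values φ(0), φ(1), …, φ(27) are: 0, 1, 16, 3, 4, 5, 20, 7, 8, 9, 24, 11, 12, 13, 0, 15, 16, 17, 4, 19, 20, 21, 8, 23, 24, 25, 12, 27.
The distinct values are {0, 1, 3, 4, 5, 7, 8, 9, 11, 12, 13, 15, 16, 17, 19, 20, 21, 23, 24, 25, 27}; there are 21 of them.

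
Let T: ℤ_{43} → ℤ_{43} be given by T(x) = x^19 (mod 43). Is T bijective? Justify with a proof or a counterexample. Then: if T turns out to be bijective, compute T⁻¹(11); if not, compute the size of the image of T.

Since 43 is prime, the nonzero elements of ℤ_{43} form a cyclic group of order 42.
As gcd(19, 42) = 1, raising to the 19th power is a bijection on this group: if a^19 ≡ b^19 then (ab^{−1})^19 = 1, and the only element of order dividing gcd(19, 42) = 1 is 1, so a = b.
With T(0) = 0 this makes T injective on all of ℤ_{43}, hence bijective (finite equal-size domain and codomain). In particular T is bijective.
Since T is bijective, we find the preimage of 11. The inverse of x ↦ x^19 on (ℤ_{43})^× is x ↦ x^31, because 19·31 = 589 = 14·42 + 1 ≡ 1 (mod 42) and x^{42} = 1 for x ≠ 0 (Fermat). So T⁻¹(11) = 11^31 mod 43.
Repeated squaring mod 43: 11^1 ≡ 11, 11^2 ≡ 11² = 121 ≡ 35, 11^4 ≡ 35² = 1225 ≡ 21, 11^8 ≡ 21² = 441 ≡ 11, 11^16 ≡ 11² = 121 ≡ 35. Since 31 = 16 + 8 + 4 + 2 + 1, 11^31 ≡ 35·11·21·35·11: 35·11 = 385 ≡ 41, then 41·21 = 861 ≡ 1, then 1·35 = 35, then 35·11 = 385 ≡ 41. So 11^31 ≡ 41 (mod 43).
Hence T⁻¹(11) = 41.

41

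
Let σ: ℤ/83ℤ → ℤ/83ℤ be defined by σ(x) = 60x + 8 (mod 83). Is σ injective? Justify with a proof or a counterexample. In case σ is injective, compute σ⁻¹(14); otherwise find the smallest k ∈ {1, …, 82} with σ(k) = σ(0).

Suppose σ(s) = σ(t) in ℤ/83ℤ. Then 60s + 8 ≡ 60t + 8 (mod 83), therefore 60(s − t) ≡ 0 (mod 83).
Since gcd(60, 83) = 1, 60 is invertible modulo 83, therefore s − t ≡ 0 (mod 83), i.e. s = t.
So σ is injective.
We now compute 60⁻¹ mod 83 explicitly. Euclid's algorithm: 83 = 1·60 + 23, 60 = 2·23 + 14, 23 = 1·14 + 9, 14 = 1·9 + 5, 9 = 1·5 + 4, 5 = 1·4 + 1; back-substituting gives 1 = 18·60 − 13·83, so 60⁻¹ ≡ 18 (mod 83).
Since σ is injective, we compute σ⁻¹(14): solve 60x + 8 ≡ 14 (mod 83), i.e. 60x ≡ 6 (mod 83).
Multiplying by 60⁻¹ = 18 gives x ≡ 18·6 = 108 = 1·83 + 25 ≡ 25 (mod 83).
Check: σ(25) = 60·25 + 8 = 1508 = 18·83 + 14 ≡ 14 (mod 83).

25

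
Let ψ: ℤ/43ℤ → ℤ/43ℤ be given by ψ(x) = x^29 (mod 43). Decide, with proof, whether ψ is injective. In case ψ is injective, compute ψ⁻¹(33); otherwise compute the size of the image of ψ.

26

Since 43 is prime, the nonzero elements of ℤ/43ℤ form a cyclic group of order 42.
As gcd(29, 42) = 1, raising to the 29th power is a bijection on this group: if u^29 ≡ v^29 then (uv^{−1})^29 = 1, and the only element of order dividing gcd(29, 42) = 1 is 1, so u = v.
With ψ(0) = 0 this makes ψ injective on all of ℤ/43ℤ, hence bijective (finite equal-size domain and codomain). In particular ψ is injective.
Since ψ is injective, we find the preimage of 33. The inverse of x ↦ x^29 on (ℤ/43ℤ)^× is x ↦ x^29, because 29·29 = 841 = 20·42 + 1 ≡ 1 (mod 42) and x^{42} = 1 for x ≠ 0 (Fermat). So ψ⁻¹(33) = 33^29 mod 43.
Repeated squaring mod 43: 33^1 ≡ 33, 33^2 ≡ 33² = 1089 ≡ 14, 33^4 ≡ 14² = 196 ≡ 24, 33^8 ≡ 24² = 576 ≡ 17, 33^16 ≡ 17² = 289 ≡ 31. Since 29 = 16 + 8 + 4 + 1, 33^29 ≡ 31·17·24·33: 31·17 = 527 ≡ 11, then 11·24 = 264 ≡ 6, then 6·33 = 198 ≡ 26. So 33^29 ≡ 26 (mod 43).
Hence ψ⁻¹(33) = 26.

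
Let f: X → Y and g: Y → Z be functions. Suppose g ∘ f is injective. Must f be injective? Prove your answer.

injective

Suppose f(s) = f(t). Applying g: (g ∘ f)(s) = (g ∘ f)(t). Since g ∘ f is injective, s = t. Thus f is injective.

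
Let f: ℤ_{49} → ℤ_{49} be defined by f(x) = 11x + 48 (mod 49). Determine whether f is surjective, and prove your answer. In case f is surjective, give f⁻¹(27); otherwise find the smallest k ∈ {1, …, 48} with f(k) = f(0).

7

Since gcd(11, 49) = 1, 11 is invertible modulo 49. Euclid's algorithm: 49 = 4·11 + 5, 11 = 2·5 + 1; back-substituting gives 1 = 9·11 − 2·49, so 11⁻¹ ≡ 9 (mod 49).
Then y ↦ 9(y − 48) is a two-sided inverse to f, so every y ∈ ℤ_{49} has a preimage.
Therefore f is surjective.
Since f is surjective, we compute f⁻¹(27): solve 11x + 48 ≡ 27 (mod 49), i.e. 11x ≡ 28 (mod 49).
Multiplying by 11⁻¹ = 9 gives x ≡ 9·28 = 252 = 5·49 + 7 ≡ 7 (mod 49).
Check: f(7) = 11·7 + 48 = 125 = 2·49 + 27 ≡ 27 (mod 49).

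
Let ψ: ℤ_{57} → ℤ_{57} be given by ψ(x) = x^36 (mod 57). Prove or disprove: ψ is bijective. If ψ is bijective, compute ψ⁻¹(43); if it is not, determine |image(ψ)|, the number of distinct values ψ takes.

4

ψ(1) = 1^36 = 1.
ψ(2): Repeated squaring mod 57: 2^1 ≡ 2, 2^2 ≡ 2² = 4, 2^4 ≡ 4² = 16, 2^8 ≡ 16² = 256 ≡ 28, 2^16 ≡ 28² = 784 ≡ 43, 2^32 ≡ 43² = 1849 ≡ 25. Since 36 = 32 + 4, 2^36 ≡ 25·16: 25·16 = 400 ≡ 1. So 2^36 ≡ 1 (mod 57).
So ψ(1) = ψ(2) = 1 while 1 ≠ 2, therefore ψ is not injective, hence not bijective.
Since ψ is not bijective, we determine |image(ψ)|. Computing x^36 mod 57 for each x (by repeated squaring, reducing mod 57 at every step), the values ψ(0), ψ(1), …, ψ(56) are: 0, 1, 1, 39, 1, 1, 39, 1, 1, 39, 1, 1, 39, 1, 1, 39, 1, 1, 39, 19, 1, 39, 1, 1, 39, 1, 1, 39, 1, 1, 39, 1, 1, 39, 1, 1, 39, 1, 19, 39, 1, 1, 39, 1, 1, 39, 1, 1, 39, 1, 1, 39, 1, 1, 39, 1, 1.
The distinct values are {0, 1, 19, 39}; there are 4 of them.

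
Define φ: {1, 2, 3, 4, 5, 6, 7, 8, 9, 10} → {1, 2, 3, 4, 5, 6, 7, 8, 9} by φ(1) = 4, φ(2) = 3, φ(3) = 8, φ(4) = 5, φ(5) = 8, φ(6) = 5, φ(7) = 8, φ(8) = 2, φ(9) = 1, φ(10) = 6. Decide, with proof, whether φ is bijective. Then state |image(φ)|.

7

φ(3) = 8 = φ(5) with 3 ≠ 5, so φ is not injective, hence not bijective.
The image of φ is {1, 2, 3, 4, 5, 6, 8}, which has 7 elements.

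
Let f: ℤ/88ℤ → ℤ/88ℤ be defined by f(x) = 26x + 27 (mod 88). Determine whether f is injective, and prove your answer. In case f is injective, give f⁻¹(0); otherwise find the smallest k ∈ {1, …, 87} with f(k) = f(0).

Recall: injectivity means: for all u, v in the domain, f(u) = f(v) implies u = v.
We have gcd(26, 88) = 2 > 1. Taking u = 0 and v = 44: f(0) = 27 and f(44) = 26·44 + 27 = 1171 ≡ 27 (mod 88).
So f(0) = f(44) while 0 ≠ 44, therefore f is not injective.
Since f is not injective, we find the least positive k with f(k) = f(0): this means 26k ≡ 0 (mod 88), i.e. 88 ∣ 26k. Since gcd(26, 88) = 2, dividing through by 2 this holds exactly when 44 ∣ 13k, and as gcd(13, 44) = 1, exactly when 44 ∣ k.
The smallest positive such k is 44.

44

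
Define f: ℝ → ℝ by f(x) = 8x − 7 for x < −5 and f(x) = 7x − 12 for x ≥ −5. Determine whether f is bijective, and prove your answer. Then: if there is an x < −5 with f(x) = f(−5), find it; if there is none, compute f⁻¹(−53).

Both pieces are strictly increasing (slopes 8 and 7), so each is injective on its own interval.
The left piece maps (−∞, −5) onto (−∞, −47); the right piece maps [−5, ∞) onto [−47, ∞).
Since −47 = −47, the images partition ℝ: f is injective and surjective, hence bijective.
Because the two images are disjoint, no x < −5 has f(x) = f(−5), so we compute f⁻¹(−53): −53 lies in (−∞, −47), so solve 8x − 7 = −53: x = (−53 + 7)/8 = −23/4.

-23/4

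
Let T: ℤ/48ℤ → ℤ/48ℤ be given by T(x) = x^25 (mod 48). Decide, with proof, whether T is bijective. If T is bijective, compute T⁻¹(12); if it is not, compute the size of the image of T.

27

T(0) = 0^25 = 0.
T(6): Repeated squaring mod 48: 6^1 ≡ 6, 6^2 ≡ 6² = 36, 6^4 ≡ 36² = 1296 ≡ 0, 6^8 ≡ 0² = 0, 6^16 ≡ 0² = 0. Since 25 = 16 + 8 + 1, 6^25 ≡ 0·0·6: 0·0 = 0, then 0·6 = 0. So 6^25 ≡ 0 (mod 48).
So T(0) = T(6) = 0 while 0 ≠ 6, so T is not injective, hence not bijective.
Since T is not bijective, we determine |image(T)|. Computing x^25 mod 48 for each x (by repeated squaring, reducing mod 48 at every step), the values T(0), T(1), …, T(47) are: 0, 1, 32, 3, 16, 5, 0, 7, 32, 9, 16, 11, 0, 13, 32, 15, 16, 17, 0, 19, 32, 21, 16, 23, 0, 25, 32, 27, 16, 29, 0, 31, 32, 33, 16, 35, 0, 37, 32, 39, 16, 41, 0, 43, 32, 45, 16, 47.
The distinct values are {0, 1, 3, 5, 7, 9, 11, 13, 15, 16, 17, 19, 21, 23, 25, 27, 29, 31, 32, 33, 35, 37, 39, 41, 43, 45, 47}; there are 27 of them.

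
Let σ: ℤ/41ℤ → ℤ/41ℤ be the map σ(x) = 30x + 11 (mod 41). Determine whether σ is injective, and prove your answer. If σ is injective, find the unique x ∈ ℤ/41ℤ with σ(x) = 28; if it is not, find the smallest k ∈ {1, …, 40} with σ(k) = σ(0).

Recall: σ is injective when σ(a) = σ(b) forces a = b.
If σ(a) = σ(b), then 30a ≡ 30b (mod 41). Because gcd(30, 41) = 1, we may cancel 30 to get a ≡ b (mod 41).
Therefore σ is injective.
We now compute 30⁻¹ mod 41 explicitly. Euclid's algorithm: 41 = 1·30 + 11, 30 = 2·11 + 8, 11 = 1·8 + 3, 8 = 2·3 + 2, 3 = 1·2 + 1; back-substituting gives 1 = 26·30 − 19·41, so 30⁻¹ ≡ 26 (mod 41).
Since σ is injective, we find σ⁻¹(28): we need 30x ≡ 28 − 11 ≡ 17 (mod 41). Using 30⁻¹ = 26: x ≡ 26·17 = 442 = 10·41 + 32, so x = 32.
Check: σ(32) = 30·32 + 11 = 971 = 23·41 + 28 ≡ 28 (mod 41).

32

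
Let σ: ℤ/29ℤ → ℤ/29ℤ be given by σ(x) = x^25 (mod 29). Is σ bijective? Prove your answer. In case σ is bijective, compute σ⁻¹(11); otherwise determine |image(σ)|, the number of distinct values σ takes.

Since 29 is prime, the nonzero elements of ℤ/29ℤ form a cyclic group of order 28.
As gcd(25, 28) = 1, raising to the 25th power is a bijection on this group: if s^25 ≡ t^25 then (st^{−1})^25 = 1, and the only element of order dividing gcd(25, 28) = 1 is 1, so s = t.
With σ(0) = 0 this makes σ injective on all of ℤ/29ℤ, hence bijective (finite equal-size domain and codomain). In particular σ is bijective.
Since σ is bijective, we find the preimage of 11. The inverse of x ↦ x^25 on (ℤ/29ℤ)^× is x ↦ x^9, because 25·9 = 225 = 8·28 + 1 ≡ 1 (mod 28) and x^{28} = 1 for x ≠ 0 (Fermat). So σ⁻¹(11) = 11^9 mod 29.
Repeated squaring mod 29: 11^1 ≡ 11, 11^2 ≡ 11² = 121 ≡ 5, 11^4 ≡ 5² = 25, 11^8 ≡ 25² = 625 ≡ 16. Since 9 = 8 + 1, 11^9 ≡ 16·11: 16·11 = 176 ≡ 2. So 11^9 ≡ 2 (mod 29).
Hence σ⁻¹(11) = 2.

2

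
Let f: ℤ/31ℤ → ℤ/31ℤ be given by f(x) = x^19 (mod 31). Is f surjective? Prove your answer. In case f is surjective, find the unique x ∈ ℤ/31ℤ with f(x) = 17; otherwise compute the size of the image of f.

Since 31 is prime, the nonzero elements of ℤ/31ℤ form a cyclic group of order 30.
As gcd(19, 30) = 1, raising to the 19th power is a bijection on this group: if x_1^19 ≡ x_2^19 then (x_1x_2^{−1})^19 = 1, and the only element of order dividing gcd(19, 30) = 1 is 1, so x_1 = x_2.
With f(0) = 0 this makes f injective on all of ℤ/31ℤ, hence bijective (finite equal-size domain and codomain). In particular f is surjective.
Since f is surjective, we find the preimage of 17. The inverse of x ↦ x^19 on (ℤ/31ℤ)^× is x ↦ x^19, because 19·19 = 361 = 12·30 + 1 ≡ 1 (mod 30) and x^{30} = 1 for x ≠ 0 (Fermat). So f⁻¹(17) = 17^19 mod 31.
Repeated squaring mod 31: 17^1 ≡ 17, 17^2 ≡ 17² = 289 ≡ 10, 17^4 ≡ 10² = 100 ≡ 7, 17^8 ≡ 7² = 49 ≡ 18, 17^16 ≡ 18² = 324 ≡ 14. Since 19 = 16 + 2 + 1, 17^19 ≡ 14·10·17: 14·10 = 140 ≡ 16, then 16·17 = 272 ≡ 24. So 17^19 ≡ 24 (mod 31).
Hence f⁻¹(17) = 24.

24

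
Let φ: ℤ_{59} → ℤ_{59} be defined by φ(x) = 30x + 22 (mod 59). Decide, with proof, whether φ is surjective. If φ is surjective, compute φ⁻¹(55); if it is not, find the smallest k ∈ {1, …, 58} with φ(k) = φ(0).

7

Since gcd(30, 59) = 1, 30 is invertible modulo 59. Euclid's algorithm: 59 = 1·30 + 29, 30 = 1·29 + 1; back-substituting gives 1 = 2·30 − 1·59, so 30⁻¹ ≡ 2 (mod 59).
For any y ∈ ℤ_{59}, x = 2(y − 22) mod 59 satisfies φ(x) = 30·2(y − 22) + 22 ≡ y (since 30·2 ≡ 1 mod 59). So every y has a preimage.
Thus φ is surjective.
Since φ is surjective, we find φ⁻¹(55): we need 30x ≡ 55 − 22 ≡ 33 (mod 59). Using 30⁻¹ = 2: x ≡ 2·33 = 66 = 1·59 + 7, so x = 7.
Check: φ(7) = 30·7 + 22 = 232 = 3·59 + 55 ≡ 55 (mod 59).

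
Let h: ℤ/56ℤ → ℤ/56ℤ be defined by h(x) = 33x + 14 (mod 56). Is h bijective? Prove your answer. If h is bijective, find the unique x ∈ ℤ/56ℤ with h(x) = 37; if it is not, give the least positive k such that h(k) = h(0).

55

Recall: injectivity means: for all x_1, x_2 in the domain, h(x_1) = h(x_2) implies x_1 = x_2.
If h(x_1) = h(x_2), then 33x_1 ≡ 33x_2 (mod 56). Because gcd(33, 56) = 1, we may cancel 33 to get x_1 ≡ x_2 (mod 56).
We now compute 33⁻¹ mod 56 explicitly. Euclid's algorithm: 56 = 1·33 + 23, 33 = 1·23 + 10, 23 = 2·10 + 3, 10 = 3·3 + 1; back-substituting gives 1 = 17·33 − 10·56, so 33⁻¹ ≡ 17 (mod 56).
For any y ∈ ℤ/56ℤ, x = 17(y − 14) mod 56 satisfies h(x) = 33·17(y − 14) + 14 ≡ y (since 33·17 ≡ 1 mod 56). So every y has a preimage.
Hence h is bijective.
Since h is bijective, we find h⁻¹(37): we need 33x ≡ 37 − 14 ≡ 23 (mod 56). Using 33⁻¹ = 17: x ≡ 17·23 = 391 = 6·56 + 55, so x = 55.
Check: h(55) = 33·55 + 14 = 1829 = 32·56 + 37 ≡ 37 (mod 56).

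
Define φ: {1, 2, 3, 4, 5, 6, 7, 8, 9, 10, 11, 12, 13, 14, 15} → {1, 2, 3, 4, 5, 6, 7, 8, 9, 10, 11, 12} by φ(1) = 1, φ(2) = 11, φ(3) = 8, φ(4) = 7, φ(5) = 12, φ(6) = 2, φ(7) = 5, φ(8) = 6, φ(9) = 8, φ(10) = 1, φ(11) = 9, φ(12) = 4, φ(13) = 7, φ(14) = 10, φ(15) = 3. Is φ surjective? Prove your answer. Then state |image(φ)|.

12

Every element of the codomain has a preimage: 1 = φ(1), 2 = φ(6), 3 = φ(15), 4 = φ(12), 5 = φ(7), 6 = φ(8), 7 = φ(4), 8 = φ(3), 9 = φ(11), 10 = φ(14), 11 = φ(2), 12 = φ(5).
Therefore φ is surjective.
The image of φ is {1, 2, 3, 4, 5, 6, 7, 8, 9, 10, 11, 12}, which has 12 elements.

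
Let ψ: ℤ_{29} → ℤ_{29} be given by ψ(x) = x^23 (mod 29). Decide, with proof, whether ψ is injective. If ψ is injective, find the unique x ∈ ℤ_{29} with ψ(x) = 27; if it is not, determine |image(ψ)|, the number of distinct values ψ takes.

11

Since 29 is prime, the nonzero elements of ℤ_{29} form a cyclic group of order 28.
As gcd(23, 28) = 1, raising to the 23rd power is a bijection on this group: if x_1^23 ≡ x_2^23 then (x_1x_2^{−1})^23 = 1, and the only element of order dividing gcd(23, 28) = 1 is 1, so x_1 = x_2.
With ψ(0) = 0 this makes ψ injective on all of ℤ_{29}, hence bijective (finite equal-size domain and codomain). In particular ψ is injective.
Since ψ is injective, we find the preimage of 27. The inverse of x ↦ x^23 on (ℤ_{29})^× is x ↦ x^11, because 23·11 = 253 = 9·28 + 1 ≡ 1 (mod 28) and x^{28} = 1 for x ≠ 0 (Fermat). So ψ⁻¹(27) = 27^11 mod 29.
Repeated squaring mod 29: 27^1 ≡ 27, 27^2 ≡ 27² = 729 ≡ 4, 27^4 ≡ 4² = 16, 27^8 ≡ 16² = 256 ≡ 24. Since 11 = 8 + 2 + 1, 27^11 ≡ 24·4·27: 24·4 = 96 ≡ 9, then 9·27 = 243 ≡ 11. So 27^11 ≡ 11 (mod 29).
Hence ψ⁻¹(27) = 11.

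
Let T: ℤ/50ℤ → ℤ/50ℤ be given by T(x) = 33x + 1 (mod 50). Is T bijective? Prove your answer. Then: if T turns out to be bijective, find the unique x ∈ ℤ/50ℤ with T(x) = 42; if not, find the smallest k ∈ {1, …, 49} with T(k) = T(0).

If T(u) = T(v), then 33u ≡ 33v (mod 50). Because gcd(33, 50) = 1, we may cancel 33 to get u ≡ v (mod 50).
We now compute 33⁻¹ mod 50 explicitly. Euclid's algorithm: 50 = 1·33 + 17, 33 = 1·17 + 16, 17 = 1·16 + 1; back-substituting gives 1 = 47·33 − 31·50, so 33⁻¹ ≡ 47 (mod 50).
Then y ↦ 47(y − 1) is a two-sided inverse to T, so every y ∈ ℤ/50ℤ has a preimage.
Therefore T is bijective.
Since T is bijective, we compute T⁻¹(42): solve 33x + 1 ≡ 42 (mod 50), i.e. 33x ≡ 41 (mod 50).
Multiplying by 33⁻¹ = 47 gives x ≡ 47·41 = 1927 = 38·50 + 27 ≡ 27 (mod 50).
Check: T(27) = 33·27 + 1 = 892 = 17·50 + 42 ≡ 42 (mod 50).

27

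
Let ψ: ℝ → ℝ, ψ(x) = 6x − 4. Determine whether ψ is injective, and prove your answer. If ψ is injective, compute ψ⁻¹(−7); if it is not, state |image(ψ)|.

-1/2

Suppose ψ(s) = ψ(t). Then 6s − 4 = 6t − 4, hence 6s = 6t, hence s = t.
Therefore ψ is injective.
Since ψ is injective, we compute ψ⁻¹(−7) = (−7 + 4)/6 = −1/2.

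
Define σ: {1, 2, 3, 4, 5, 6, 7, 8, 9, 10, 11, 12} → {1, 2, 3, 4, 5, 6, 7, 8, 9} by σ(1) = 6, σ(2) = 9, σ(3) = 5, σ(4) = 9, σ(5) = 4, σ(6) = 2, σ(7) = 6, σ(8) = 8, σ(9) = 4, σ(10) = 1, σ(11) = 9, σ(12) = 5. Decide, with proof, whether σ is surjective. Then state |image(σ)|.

No element maps to 3, so σ is not surjective.
The image of σ is {1, 2, 4, 5, 6, 8, 9}, which has 7 elements.

7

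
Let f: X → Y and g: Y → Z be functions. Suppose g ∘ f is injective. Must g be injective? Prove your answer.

No. Take X = {1, 2}, Y = {1, 2, 3}, Z = {1, 2, 3}, f(a) = a for each a ∈ X, and g(b) = 2 if b ∈ {2, 3} else g(b) = b.
Then g ∘ f = f is injective (X ⊂ Y and f is the inclusion), but g(2) = g(3) = 2 with 2 ≠ 3, so g is not injective.

not injective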